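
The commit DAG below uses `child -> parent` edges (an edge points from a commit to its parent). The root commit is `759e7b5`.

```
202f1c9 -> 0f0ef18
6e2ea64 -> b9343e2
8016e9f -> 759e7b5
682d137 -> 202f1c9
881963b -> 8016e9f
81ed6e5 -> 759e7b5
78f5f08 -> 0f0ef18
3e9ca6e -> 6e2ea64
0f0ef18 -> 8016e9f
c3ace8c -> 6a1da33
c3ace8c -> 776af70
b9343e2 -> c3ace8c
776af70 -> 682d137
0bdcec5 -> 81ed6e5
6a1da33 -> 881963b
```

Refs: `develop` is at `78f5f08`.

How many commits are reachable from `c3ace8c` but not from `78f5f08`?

Reachable from c3ace8c: {0f0ef18, 202f1c9, 682d137, 6a1da33, 759e7b5, 776af70, 8016e9f, 881963b, c3ace8c}.
Reachable from 78f5f08: {0f0ef18, 759e7b5, 78f5f08, 8016e9f}.
In c3ace8c's history but not 78f5f08's: {202f1c9, 682d137, 6a1da33, 776af70, 881963b, c3ace8c} — 6 commits.

6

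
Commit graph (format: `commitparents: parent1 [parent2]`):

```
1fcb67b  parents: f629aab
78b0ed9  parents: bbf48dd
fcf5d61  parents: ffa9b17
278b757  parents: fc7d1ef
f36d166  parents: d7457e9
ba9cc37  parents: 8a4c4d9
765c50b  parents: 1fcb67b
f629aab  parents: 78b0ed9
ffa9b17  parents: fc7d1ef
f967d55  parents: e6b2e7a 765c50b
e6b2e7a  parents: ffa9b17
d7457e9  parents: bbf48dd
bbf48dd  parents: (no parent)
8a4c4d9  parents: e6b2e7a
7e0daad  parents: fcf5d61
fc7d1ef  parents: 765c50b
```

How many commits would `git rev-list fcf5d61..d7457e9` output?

Reachable from d7457e9: {bbf48dd, d7457e9}.
Reachable from fcf5d61: {1fcb67b, 765c50b, 78b0ed9, bbf48dd, f629aab, fc7d1ef, fcf5d61, ffa9b17}.
In d7457e9's history but not fcf5d61's: {d7457e9} — 1 commit.

1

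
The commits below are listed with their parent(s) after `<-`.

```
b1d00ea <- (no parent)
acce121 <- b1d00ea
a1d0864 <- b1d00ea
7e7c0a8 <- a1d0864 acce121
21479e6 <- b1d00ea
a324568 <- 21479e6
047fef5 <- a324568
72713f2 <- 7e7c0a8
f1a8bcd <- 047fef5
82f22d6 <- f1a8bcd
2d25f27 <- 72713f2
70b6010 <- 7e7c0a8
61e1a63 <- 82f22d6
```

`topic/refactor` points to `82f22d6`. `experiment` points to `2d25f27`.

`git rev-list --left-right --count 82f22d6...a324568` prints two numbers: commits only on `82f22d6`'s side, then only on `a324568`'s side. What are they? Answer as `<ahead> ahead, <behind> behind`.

Reachable from 82f22d6: {047fef5, 21479e6, 82f22d6, a324568, b1d00ea, f1a8bcd}.
Reachable from a324568: {21479e6, a324568, b1d00ea}.
Only in 82f22d6's history (ahead): {047fef5, 82f22d6, f1a8bcd} — 3.
Only in a324568's history (behind): {} — 0.

3 ahead, 0 behind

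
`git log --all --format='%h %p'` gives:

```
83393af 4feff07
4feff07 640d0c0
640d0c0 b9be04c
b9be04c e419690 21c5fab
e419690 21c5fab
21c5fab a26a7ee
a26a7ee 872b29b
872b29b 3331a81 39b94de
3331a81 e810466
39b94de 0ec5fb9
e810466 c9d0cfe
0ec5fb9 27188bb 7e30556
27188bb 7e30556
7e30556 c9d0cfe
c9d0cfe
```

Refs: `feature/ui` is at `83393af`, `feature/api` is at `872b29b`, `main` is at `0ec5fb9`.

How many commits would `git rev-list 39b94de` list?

5

Walking parent pointers from 39b94de: reachable set = {0ec5fb9, 27188bb, 39b94de, 7e30556, c9d0cfe}.
That is 5 commits.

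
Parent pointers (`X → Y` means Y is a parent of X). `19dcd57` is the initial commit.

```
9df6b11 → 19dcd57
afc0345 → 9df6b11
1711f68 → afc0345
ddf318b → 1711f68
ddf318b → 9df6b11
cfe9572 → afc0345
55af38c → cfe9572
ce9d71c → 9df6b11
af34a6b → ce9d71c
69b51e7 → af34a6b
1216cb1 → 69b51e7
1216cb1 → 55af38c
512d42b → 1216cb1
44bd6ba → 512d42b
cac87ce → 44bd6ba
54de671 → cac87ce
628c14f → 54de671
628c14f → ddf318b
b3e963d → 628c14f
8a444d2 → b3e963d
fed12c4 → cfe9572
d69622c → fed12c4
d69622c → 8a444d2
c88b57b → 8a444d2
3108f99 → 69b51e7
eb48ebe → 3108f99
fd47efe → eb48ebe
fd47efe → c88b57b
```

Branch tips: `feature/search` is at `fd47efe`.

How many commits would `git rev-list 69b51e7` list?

5

Walking parent pointers from 69b51e7: reachable set = {19dcd57, 69b51e7, 9df6b11, af34a6b, ce9d71c}.
That is 5 commits.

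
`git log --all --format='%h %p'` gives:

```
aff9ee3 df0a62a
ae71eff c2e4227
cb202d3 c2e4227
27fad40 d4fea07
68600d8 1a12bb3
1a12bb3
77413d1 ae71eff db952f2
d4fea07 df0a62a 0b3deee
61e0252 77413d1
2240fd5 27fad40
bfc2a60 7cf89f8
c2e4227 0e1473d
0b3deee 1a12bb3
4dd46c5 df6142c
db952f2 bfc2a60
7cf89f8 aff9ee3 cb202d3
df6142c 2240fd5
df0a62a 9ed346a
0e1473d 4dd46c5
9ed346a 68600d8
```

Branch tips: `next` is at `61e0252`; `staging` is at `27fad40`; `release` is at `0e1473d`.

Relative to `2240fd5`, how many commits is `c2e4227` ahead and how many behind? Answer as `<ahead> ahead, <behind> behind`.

Reachable from c2e4227: {0b3deee, 0e1473d, 1a12bb3, 2240fd5, 27fad40, 4dd46c5, 68600d8, 9ed346a, c2e4227, d4fea07, df0a62a, df6142c}.
Reachable from 2240fd5: {0b3deee, 1a12bb3, 2240fd5, 27fad40, 68600d8, 9ed346a, d4fea07, df0a62a}.
Only in c2e4227's history (ahead): {0e1473d, 4dd46c5, c2e4227, df6142c} — 4.
Only in 2240fd5's history (behind): {} — 0.

4 ahead, 0 behind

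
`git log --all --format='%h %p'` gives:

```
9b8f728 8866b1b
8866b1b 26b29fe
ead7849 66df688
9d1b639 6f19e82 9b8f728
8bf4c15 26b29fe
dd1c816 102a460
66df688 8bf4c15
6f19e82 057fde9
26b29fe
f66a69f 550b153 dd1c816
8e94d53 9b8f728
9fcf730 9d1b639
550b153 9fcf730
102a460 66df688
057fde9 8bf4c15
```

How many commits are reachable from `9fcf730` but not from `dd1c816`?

Reachable from 9fcf730: {057fde9, 26b29fe, 6f19e82, 8866b1b, 8bf4c15, 9b8f728, 9d1b639, 9fcf730}.
Reachable from dd1c816: {102a460, 26b29fe, 66df688, 8bf4c15, dd1c816}.
In 9fcf730's history but not dd1c816's: {057fde9, 6f19e82, 8866b1b, 9b8f728, 9d1b639, 9fcf730} — 6 commits.

6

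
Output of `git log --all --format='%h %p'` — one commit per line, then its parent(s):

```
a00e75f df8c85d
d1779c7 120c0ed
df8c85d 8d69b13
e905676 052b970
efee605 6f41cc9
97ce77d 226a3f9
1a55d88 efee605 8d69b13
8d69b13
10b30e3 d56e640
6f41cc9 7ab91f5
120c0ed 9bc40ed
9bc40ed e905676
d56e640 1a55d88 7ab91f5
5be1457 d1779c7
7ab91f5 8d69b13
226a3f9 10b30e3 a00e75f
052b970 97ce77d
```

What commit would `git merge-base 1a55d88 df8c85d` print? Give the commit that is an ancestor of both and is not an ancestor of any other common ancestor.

8d69b13

Ancestors of 1a55d88: {1a55d88, 6f41cc9, 7ab91f5, 8d69b13, efee605}.
Ancestors of df8c85d: {8d69b13, df8c85d}.
Common ancestors: {8d69b13}.
The only common ancestor is 8d69b13, so it is the merge base.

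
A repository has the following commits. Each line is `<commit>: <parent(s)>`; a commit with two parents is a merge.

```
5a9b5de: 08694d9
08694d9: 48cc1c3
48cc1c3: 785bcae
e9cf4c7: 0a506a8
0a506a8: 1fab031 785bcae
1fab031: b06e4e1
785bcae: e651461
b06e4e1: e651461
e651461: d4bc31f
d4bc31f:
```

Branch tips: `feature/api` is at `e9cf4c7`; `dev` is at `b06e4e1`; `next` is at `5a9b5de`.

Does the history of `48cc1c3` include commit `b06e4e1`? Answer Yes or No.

Ancestors of 48cc1c3: {48cc1c3, 785bcae, d4bc31f, e651461}.
b06e4e1 is not in that set, so it is not an ancestor of 48cc1c3.

No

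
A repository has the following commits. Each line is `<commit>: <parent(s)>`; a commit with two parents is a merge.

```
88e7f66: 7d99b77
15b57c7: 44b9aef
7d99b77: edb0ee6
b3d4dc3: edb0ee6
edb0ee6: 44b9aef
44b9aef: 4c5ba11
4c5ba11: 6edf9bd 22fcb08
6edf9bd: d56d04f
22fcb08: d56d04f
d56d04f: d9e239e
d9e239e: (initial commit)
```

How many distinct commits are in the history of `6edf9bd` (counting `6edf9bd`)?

Walking parent pointers from 6edf9bd: reachable set = {6edf9bd, d56d04f, d9e239e}.
That is 3 commits.

3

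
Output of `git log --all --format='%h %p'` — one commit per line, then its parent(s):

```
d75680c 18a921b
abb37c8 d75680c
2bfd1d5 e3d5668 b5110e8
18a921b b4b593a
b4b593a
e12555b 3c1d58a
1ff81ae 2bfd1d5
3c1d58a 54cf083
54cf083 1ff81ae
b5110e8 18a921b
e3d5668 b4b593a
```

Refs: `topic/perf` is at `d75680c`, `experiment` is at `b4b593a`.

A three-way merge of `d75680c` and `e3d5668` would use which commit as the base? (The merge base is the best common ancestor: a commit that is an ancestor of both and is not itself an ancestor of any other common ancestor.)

Ancestors of d75680c: {18a921b, b4b593a, d75680c}.
Ancestors of e3d5668: {b4b593a, e3d5668}.
Common ancestors: {b4b593a}.
The only common ancestor is b4b593a, so it is the merge base.

b4b593a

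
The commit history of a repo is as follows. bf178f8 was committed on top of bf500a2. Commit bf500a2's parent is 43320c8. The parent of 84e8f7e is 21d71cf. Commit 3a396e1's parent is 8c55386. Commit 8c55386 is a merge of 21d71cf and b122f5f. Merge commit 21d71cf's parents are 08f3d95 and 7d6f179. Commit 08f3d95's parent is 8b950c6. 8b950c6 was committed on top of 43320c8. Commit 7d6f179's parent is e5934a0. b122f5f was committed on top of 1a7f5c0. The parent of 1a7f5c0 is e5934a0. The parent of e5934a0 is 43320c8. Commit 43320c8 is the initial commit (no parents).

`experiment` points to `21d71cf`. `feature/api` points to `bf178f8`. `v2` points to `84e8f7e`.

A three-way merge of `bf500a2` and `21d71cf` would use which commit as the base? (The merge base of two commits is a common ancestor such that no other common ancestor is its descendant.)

43320c8

Ancestors of bf500a2: {43320c8, bf500a2}.
Ancestors of 21d71cf: {08f3d95, 21d71cf, 43320c8, 7d6f179, 8b950c6, e5934a0}.
Common ancestors: {43320c8}.
The only common ancestor is 43320c8, so it is the merge base.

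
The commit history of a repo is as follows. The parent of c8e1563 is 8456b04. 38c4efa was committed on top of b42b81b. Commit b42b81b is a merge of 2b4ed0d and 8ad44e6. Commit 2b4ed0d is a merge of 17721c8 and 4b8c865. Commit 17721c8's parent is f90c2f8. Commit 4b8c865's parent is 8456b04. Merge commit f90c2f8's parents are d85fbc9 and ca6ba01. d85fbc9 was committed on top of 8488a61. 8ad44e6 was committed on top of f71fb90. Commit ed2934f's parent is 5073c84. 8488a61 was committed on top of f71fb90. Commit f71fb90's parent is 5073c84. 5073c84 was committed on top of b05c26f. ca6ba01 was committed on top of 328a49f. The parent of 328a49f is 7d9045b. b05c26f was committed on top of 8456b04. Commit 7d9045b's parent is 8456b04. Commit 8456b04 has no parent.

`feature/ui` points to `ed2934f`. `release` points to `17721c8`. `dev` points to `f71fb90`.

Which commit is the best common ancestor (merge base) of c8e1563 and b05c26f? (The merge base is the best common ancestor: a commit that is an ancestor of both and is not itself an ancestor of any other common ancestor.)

Ancestors of c8e1563: {8456b04, c8e1563}.
Ancestors of b05c26f: {8456b04, b05c26f}.
Common ancestors: {8456b04}.
The only common ancestor is 8456b04, so it is the merge base.

8456b04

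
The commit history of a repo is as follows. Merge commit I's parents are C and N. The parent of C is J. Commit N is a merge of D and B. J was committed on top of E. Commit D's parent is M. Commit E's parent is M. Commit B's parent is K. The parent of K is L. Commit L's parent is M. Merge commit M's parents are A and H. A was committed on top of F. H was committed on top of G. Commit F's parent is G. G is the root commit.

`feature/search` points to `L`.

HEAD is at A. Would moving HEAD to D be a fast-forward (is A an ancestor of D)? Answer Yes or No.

A fast-forward from A to D is possible iff A is an ancestor of D.
Ancestors of D: {A, D, F, G, H, M}.
A is among them, so fast-forward is possible.

Yes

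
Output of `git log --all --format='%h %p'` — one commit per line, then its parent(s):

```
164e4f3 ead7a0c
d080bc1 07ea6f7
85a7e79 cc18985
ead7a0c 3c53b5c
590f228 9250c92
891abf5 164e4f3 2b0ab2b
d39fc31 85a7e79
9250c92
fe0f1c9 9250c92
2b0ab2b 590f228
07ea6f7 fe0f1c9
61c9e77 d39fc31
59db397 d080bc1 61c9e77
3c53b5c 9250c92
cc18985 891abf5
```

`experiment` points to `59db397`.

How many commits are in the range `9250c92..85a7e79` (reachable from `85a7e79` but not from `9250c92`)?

Reachable from 85a7e79: {164e4f3, 2b0ab2b, 3c53b5c, 590f228, 85a7e79, 891abf5, 9250c92, cc18985, ead7a0c}.
Reachable from 9250c92: {9250c92}.
In 85a7e79's history but not 9250c92's: {164e4f3, 2b0ab2b, 3c53b5c, 590f228, 85a7e79, 891abf5, cc18985, ead7a0c} — 8 commits.

8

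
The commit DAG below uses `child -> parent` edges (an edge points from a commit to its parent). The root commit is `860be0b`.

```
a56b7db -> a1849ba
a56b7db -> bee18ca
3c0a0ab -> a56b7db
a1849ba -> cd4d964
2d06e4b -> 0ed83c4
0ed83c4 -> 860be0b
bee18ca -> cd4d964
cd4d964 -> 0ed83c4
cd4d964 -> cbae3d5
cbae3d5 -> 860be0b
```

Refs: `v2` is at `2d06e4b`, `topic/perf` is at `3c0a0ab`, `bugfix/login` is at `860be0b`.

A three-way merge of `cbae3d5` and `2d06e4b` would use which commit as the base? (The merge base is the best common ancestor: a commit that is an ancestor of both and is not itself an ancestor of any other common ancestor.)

Ancestors of cbae3d5: {860be0b, cbae3d5}.
Ancestors of 2d06e4b: {0ed83c4, 2d06e4b, 860be0b}.
Common ancestors: {860be0b}.
The only common ancestor is 860be0b, so it is the merge base.

860be0b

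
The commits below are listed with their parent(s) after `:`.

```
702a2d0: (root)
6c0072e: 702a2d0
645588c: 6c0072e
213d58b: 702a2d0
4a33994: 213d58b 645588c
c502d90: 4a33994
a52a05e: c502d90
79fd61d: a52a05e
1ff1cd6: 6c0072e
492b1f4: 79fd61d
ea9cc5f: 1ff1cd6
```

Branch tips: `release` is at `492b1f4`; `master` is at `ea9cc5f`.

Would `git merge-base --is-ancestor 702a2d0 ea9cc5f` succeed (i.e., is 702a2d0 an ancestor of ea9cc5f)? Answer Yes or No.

Yes

Ancestors of ea9cc5f (commits reachable by following parents): {1ff1cd6, 6c0072e, 702a2d0, ea9cc5f}.
702a2d0 is in that set, so it is an ancestor of ea9cc5f.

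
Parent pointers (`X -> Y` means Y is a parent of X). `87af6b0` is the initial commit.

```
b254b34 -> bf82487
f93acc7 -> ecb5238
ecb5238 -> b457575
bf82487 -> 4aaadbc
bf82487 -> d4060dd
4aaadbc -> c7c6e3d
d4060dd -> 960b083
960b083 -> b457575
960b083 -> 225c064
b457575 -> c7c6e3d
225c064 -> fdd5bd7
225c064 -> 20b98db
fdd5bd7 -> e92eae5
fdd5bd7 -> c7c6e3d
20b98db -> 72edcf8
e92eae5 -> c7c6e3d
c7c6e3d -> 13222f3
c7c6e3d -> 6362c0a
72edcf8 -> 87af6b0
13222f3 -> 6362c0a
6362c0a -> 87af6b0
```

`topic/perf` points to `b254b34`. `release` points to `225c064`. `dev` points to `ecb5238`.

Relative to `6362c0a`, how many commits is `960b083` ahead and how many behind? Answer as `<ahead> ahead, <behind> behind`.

Reachable from 960b083: {13222f3, 20b98db, 225c064, 6362c0a, 72edcf8, 87af6b0, 960b083, b457575, c7c6e3d, e92eae5, fdd5bd7}.
Reachable from 6362c0a: {6362c0a, 87af6b0}.
Only in 960b083's history (ahead): {13222f3, 20b98db, 225c064, 72edcf8, 960b083, b457575, c7c6e3d, e92eae5, fdd5bd7} — 9.
Only in 6362c0a's history (behind): {} — 0.

9 ahead, 0 behind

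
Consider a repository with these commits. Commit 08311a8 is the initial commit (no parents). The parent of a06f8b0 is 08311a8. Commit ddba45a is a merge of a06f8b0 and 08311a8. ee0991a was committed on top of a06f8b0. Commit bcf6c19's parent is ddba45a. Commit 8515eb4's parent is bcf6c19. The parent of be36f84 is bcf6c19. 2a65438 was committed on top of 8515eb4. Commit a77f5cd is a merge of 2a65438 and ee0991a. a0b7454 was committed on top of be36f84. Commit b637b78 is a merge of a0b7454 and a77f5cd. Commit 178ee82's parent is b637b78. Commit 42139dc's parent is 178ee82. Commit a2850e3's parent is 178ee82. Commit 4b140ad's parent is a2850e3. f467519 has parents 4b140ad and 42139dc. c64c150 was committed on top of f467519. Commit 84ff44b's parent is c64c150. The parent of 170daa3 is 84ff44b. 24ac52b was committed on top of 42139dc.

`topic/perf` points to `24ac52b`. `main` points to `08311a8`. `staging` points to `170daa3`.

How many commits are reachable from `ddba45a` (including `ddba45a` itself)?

Walking parent pointers from ddba45a: reachable set = {08311a8, a06f8b0, ddba45a}.
That is 3 commits.

3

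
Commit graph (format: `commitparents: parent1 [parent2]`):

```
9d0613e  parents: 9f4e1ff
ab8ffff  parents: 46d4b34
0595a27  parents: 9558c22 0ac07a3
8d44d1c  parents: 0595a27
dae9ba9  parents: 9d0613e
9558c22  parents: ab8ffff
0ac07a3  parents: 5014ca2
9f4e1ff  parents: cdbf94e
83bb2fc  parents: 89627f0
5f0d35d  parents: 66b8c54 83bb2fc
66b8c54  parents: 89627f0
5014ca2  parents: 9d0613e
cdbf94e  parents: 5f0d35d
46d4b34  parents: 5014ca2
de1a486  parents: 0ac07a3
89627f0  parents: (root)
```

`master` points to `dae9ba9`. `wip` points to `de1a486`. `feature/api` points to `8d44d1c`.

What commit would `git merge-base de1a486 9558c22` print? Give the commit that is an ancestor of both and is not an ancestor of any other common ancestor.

Ancestors of de1a486: {0ac07a3, 5014ca2, 5f0d35d, 66b8c54, 83bb2fc, 89627f0, 9d0613e, 9f4e1ff, cdbf94e, de1a486}.
Ancestors of 9558c22: {46d4b34, 5014ca2, 5f0d35d, 66b8c54, 83bb2fc, 89627f0, 9558c22, 9d0613e, 9f4e1ff, ab8ffff, cdbf94e}.
Common ancestors: {5014ca2, 5f0d35d, 66b8c54, 83bb2fc, 89627f0, 9d0613e, 9f4e1ff, cdbf94e}.
Among these, 5014ca2 is not an ancestor of any other common ancestor — it is the merge base.

5014ca2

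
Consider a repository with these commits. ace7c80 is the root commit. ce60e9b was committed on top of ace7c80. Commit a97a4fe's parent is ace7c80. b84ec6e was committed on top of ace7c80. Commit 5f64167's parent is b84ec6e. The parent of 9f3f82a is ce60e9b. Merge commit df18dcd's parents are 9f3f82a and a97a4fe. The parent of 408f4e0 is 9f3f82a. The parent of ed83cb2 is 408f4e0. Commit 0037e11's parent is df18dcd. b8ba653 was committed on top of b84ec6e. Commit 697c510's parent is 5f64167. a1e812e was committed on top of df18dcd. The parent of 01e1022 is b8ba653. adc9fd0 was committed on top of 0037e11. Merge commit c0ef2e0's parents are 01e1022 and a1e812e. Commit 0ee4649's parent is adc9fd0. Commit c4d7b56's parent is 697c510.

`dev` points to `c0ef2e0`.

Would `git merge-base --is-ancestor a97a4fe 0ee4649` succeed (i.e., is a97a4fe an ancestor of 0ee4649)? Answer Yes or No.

Yes

Ancestors of 0ee4649 (commits reachable by following parents): {0037e11, 0ee4649, 9f3f82a, a97a4fe, ace7c80, adc9fd0, ce60e9b, df18dcd}.
a97a4fe is in that set, so it is an ancestor of 0ee4649.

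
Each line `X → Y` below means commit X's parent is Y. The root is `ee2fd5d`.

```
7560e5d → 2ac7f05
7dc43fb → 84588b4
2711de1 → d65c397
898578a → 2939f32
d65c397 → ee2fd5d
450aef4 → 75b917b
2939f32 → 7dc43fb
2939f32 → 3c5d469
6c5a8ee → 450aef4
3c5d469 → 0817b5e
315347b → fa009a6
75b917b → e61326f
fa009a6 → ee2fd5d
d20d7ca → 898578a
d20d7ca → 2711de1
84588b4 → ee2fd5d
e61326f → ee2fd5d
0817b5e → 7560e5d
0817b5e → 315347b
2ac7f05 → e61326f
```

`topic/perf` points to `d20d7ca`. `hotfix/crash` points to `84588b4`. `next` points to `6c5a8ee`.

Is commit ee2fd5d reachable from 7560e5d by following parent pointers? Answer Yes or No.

Ancestors of 7560e5d (commits reachable by following parents): {2ac7f05, 7560e5d, e61326f, ee2fd5d}.
ee2fd5d is in that set, so it is an ancestor of 7560e5d.

Yes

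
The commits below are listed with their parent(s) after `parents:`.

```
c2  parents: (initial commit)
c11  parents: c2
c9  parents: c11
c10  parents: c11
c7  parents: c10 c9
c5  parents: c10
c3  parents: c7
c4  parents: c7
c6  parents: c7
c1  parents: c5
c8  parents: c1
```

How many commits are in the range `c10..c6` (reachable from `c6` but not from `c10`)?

Reachable from c6: {c10, c11, c2, c6, c7, c9}.
Reachable from c10: {c10, c11, c2}.
In c6's history but not c10's: {c6, c7, c9} — 3 commits.

3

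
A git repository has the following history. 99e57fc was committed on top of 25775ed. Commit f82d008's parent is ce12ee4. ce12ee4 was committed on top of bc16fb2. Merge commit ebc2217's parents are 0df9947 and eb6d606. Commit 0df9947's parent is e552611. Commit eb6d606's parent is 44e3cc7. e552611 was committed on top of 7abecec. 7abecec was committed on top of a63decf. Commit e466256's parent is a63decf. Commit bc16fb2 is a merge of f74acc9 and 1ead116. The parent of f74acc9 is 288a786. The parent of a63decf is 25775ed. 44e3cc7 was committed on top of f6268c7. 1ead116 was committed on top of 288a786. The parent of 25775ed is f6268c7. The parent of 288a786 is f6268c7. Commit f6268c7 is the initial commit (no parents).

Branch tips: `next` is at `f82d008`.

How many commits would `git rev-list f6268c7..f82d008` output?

6

Reachable from f82d008: {1ead116, 288a786, bc16fb2, ce12ee4, f6268c7, f74acc9, f82d008}.
Reachable from f6268c7: {f6268c7}.
In f82d008's history but not f6268c7's: {1ead116, 288a786, bc16fb2, ce12ee4, f74acc9, f82d008} — 6 commits.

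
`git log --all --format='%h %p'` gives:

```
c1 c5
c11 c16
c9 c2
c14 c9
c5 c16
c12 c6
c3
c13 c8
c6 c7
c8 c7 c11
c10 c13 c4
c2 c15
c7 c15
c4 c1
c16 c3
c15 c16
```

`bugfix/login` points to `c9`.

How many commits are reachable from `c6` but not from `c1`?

Reachable from c6: {c15, c16, c3, c6, c7}.
Reachable from c1: {c1, c16, c3, c5}.
In c6's history but not c1's: {c15, c6, c7} — 3 commits.

3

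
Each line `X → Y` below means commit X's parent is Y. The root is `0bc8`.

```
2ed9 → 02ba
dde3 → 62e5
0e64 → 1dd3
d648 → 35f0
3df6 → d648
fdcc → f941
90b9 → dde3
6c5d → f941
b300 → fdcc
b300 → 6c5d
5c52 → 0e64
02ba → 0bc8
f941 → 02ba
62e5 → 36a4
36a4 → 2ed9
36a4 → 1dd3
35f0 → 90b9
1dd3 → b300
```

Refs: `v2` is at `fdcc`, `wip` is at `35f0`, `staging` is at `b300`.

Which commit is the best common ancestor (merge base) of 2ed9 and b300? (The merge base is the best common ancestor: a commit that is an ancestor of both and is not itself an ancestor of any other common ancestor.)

02ba

Ancestors of 2ed9: {02ba, 0bc8, 2ed9}.
Ancestors of b300: {02ba, 0bc8, 6c5d, b300, f941, fdcc}.
Common ancestors: {02ba, 0bc8}.
Among these, 02ba is not an ancestor of any other common ancestor — it is the merge base.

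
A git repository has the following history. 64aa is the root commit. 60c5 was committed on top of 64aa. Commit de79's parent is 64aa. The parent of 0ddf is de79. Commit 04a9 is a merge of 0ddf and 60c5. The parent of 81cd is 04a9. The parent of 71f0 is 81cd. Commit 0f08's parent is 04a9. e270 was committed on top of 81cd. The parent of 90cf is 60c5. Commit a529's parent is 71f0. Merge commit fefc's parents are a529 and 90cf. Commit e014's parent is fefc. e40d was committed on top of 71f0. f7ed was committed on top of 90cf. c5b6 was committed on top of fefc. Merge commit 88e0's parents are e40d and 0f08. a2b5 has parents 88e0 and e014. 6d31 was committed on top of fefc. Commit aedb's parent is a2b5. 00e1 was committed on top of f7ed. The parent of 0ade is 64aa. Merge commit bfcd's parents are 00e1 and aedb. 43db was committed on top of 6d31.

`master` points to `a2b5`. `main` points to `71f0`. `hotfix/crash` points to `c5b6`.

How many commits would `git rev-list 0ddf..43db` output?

9

Reachable from 43db: {04a9, 0ddf, 43db, 60c5, 64aa, 6d31, 71f0, 81cd, 90cf, a529, de79, fefc}.
Reachable from 0ddf: {0ddf, 64aa, de79}.
In 43db's history but not 0ddf's: {04a9, 43db, 60c5, 6d31, 71f0, 81cd, 90cf, a529, fefc} — 9 commits.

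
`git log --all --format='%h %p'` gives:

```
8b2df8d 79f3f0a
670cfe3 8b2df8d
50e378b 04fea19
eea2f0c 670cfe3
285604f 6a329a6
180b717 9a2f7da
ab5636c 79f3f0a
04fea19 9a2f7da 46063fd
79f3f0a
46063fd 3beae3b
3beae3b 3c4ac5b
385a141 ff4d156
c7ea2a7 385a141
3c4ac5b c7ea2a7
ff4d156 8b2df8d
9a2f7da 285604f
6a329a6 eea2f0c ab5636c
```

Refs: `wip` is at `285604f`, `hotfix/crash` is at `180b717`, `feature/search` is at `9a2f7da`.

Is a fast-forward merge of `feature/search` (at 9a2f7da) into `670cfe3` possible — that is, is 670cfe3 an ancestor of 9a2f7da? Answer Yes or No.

A fast-forward from 670cfe3 to 9a2f7da is possible iff 670cfe3 is an ancestor of 9a2f7da.
Ancestors of 9a2f7da: {285604f, 670cfe3, 6a329a6, 79f3f0a, 8b2df8d, 9a2f7da, ab5636c, eea2f0c}.
670cfe3 is among them, so fast-forward is possible.

Yes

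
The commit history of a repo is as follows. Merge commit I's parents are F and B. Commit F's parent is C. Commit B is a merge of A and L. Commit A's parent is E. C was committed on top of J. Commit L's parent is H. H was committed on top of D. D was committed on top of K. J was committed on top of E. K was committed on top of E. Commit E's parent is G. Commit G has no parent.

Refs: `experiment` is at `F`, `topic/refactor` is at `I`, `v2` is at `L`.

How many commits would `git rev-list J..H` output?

3

Reachable from H: {D, E, G, H, K}.
Reachable from J: {E, G, J}.
In H's history but not J's: {D, H, K} — 3 commits.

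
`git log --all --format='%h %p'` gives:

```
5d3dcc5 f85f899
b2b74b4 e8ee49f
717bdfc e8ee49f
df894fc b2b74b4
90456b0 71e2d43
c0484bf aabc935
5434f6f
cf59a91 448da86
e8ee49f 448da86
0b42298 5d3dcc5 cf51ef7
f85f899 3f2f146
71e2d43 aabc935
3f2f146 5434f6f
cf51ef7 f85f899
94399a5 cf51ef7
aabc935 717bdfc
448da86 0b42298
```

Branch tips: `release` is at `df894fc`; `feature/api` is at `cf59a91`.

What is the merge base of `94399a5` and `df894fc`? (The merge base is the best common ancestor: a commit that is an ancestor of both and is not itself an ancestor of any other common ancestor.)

Ancestors of 94399a5: {3f2f146, 5434f6f, 94399a5, cf51ef7, f85f899}.
Ancestors of df894fc: {0b42298, 3f2f146, 448da86, 5434f6f, 5d3dcc5, b2b74b4, cf51ef7, df894fc, e8ee49f, f85f899}.
Common ancestors: {3f2f146, 5434f6f, cf51ef7, f85f899}.
Among these, cf51ef7 is not an ancestor of any other common ancestor — it is the merge base.

cf51ef7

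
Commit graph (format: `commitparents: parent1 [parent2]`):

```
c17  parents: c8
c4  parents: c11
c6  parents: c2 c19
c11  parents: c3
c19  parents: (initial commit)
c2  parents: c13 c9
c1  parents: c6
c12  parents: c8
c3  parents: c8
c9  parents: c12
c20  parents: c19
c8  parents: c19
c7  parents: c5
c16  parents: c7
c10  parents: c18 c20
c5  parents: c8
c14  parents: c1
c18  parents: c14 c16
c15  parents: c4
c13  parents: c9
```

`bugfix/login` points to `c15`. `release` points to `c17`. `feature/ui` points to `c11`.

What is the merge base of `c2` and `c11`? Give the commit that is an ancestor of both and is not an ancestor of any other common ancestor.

Ancestors of c2: {c12, c13, c19, c2, c8, c9}.
Ancestors of c11: {c11, c19, c3, c8}.
Common ancestors: {c19, c8}.
Among these, c8 is not an ancestor of any other common ancestor — it is the merge base.

c8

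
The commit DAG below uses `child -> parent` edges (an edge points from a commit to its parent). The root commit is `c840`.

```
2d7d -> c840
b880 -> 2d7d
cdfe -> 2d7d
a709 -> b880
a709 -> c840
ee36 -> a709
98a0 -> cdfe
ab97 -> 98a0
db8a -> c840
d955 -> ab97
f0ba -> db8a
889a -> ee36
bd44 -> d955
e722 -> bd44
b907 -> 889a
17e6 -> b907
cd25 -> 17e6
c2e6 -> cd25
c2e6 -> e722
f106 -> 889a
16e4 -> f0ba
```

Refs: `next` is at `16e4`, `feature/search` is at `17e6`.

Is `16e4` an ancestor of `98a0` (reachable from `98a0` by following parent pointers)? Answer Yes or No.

No

Ancestors of 98a0: {2d7d, 98a0, c840, cdfe}.
16e4 is not in that set, so it is not an ancestor of 98a0.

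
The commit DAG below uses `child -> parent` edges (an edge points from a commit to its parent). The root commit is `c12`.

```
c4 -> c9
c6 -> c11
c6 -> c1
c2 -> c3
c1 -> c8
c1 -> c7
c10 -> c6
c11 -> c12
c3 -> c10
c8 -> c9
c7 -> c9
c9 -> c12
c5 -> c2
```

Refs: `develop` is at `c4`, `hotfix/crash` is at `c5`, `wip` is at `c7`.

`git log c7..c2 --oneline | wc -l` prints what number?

7

Reachable from c2: {c1, c10, c11, c12, c2, c3, c6, c7, c8, c9}.
Reachable from c7: {c12, c7, c9}.
In c2's history but not c7's: {c1, c10, c11, c2, c3, c6, c8} — 7 commits.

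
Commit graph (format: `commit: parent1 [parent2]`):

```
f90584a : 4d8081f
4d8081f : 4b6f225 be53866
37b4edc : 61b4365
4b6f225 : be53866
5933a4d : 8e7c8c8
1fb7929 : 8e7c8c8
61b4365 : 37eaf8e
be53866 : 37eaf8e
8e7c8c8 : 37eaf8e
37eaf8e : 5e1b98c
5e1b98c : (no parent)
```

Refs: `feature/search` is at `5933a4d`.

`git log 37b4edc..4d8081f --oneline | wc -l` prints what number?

Reachable from 4d8081f: {37eaf8e, 4b6f225, 4d8081f, 5e1b98c, be53866}.
Reachable from 37b4edc: {37b4edc, 37eaf8e, 5e1b98c, 61b4365}.
In 4d8081f's history but not 37b4edc's: {4b6f225, 4d8081f, be53866} — 3 commits.

3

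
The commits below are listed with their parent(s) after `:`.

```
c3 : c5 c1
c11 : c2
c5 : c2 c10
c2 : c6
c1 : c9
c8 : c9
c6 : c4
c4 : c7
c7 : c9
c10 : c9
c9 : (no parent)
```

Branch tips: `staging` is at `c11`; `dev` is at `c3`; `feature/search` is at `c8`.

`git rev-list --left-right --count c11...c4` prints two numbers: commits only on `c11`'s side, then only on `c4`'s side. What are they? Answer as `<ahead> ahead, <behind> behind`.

Reachable from c11: {c11, c2, c4, c6, c7, c9}.
Reachable from c4: {c4, c7, c9}.
Only in c11's history (ahead): {c11, c2, c6} — 3.
Only in c4's history (behind): {} — 0.

3 ahead, 0 behind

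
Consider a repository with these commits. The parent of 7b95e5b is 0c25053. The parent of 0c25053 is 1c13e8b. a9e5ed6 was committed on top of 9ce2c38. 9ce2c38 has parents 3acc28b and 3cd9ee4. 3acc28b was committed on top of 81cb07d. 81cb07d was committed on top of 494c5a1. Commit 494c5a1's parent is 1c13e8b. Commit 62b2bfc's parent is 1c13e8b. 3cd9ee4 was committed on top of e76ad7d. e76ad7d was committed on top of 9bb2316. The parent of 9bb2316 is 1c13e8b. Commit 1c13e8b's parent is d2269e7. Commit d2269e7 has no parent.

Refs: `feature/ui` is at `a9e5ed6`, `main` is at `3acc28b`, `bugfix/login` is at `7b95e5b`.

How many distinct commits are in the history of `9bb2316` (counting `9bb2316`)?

3

Walking parent pointers from 9bb2316: reachable set = {1c13e8b, 9bb2316, d2269e7}.
That is 3 commits.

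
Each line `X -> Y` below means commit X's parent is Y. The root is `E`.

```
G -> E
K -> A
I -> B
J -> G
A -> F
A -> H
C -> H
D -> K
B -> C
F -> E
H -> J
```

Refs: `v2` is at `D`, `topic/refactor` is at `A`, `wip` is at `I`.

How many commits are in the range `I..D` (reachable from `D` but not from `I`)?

4

Reachable from D: {A, D, E, F, G, H, J, K}.
Reachable from I: {B, C, E, G, H, I, J}.
In D's history but not I's: {A, D, F, K} — 4 commits.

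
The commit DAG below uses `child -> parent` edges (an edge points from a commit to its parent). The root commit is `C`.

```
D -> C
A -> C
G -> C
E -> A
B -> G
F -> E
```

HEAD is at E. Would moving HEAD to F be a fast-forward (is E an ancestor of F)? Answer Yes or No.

Yes

A fast-forward from E to F is possible iff E is an ancestor of F.
Ancestors of F: {A, C, E, F}.
E is among them, so fast-forward is possible.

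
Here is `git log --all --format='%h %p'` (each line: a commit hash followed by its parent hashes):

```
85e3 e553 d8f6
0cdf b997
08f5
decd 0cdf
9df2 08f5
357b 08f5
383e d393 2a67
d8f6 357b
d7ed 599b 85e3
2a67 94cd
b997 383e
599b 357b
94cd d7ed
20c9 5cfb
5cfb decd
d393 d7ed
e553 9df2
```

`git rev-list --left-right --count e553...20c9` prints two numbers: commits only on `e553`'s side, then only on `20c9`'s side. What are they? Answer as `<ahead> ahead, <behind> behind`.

0 ahead, 14 behind

Reachable from e553: {08f5, 9df2, e553}.
Reachable from 20c9: {08f5, 0cdf, 20c9, 2a67, 357b, 383e, 599b, 5cfb, 85e3, 94cd, 9df2, b997, d393, d7ed, d8f6, decd, e553}.
Only in e553's history (ahead): {} — 0.
Only in 20c9's history (behind): {0cdf, 20c9, 2a67, 357b, 383e, 599b, 5cfb, 85e3, 94cd, b997, d393, d7ed, d8f6, decd} — 14.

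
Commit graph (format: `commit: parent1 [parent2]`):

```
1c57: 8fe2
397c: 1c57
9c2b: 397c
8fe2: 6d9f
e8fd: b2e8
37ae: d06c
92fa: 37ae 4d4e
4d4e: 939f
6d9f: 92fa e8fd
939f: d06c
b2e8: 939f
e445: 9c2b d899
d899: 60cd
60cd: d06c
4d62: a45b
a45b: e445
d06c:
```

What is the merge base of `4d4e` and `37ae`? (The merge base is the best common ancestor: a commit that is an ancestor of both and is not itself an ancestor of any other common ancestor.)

d06c

Ancestors of 4d4e: {4d4e, 939f, d06c}.
Ancestors of 37ae: {37ae, d06c}.
Common ancestors: {d06c}.
The only common ancestor is d06c, so it is the merge base.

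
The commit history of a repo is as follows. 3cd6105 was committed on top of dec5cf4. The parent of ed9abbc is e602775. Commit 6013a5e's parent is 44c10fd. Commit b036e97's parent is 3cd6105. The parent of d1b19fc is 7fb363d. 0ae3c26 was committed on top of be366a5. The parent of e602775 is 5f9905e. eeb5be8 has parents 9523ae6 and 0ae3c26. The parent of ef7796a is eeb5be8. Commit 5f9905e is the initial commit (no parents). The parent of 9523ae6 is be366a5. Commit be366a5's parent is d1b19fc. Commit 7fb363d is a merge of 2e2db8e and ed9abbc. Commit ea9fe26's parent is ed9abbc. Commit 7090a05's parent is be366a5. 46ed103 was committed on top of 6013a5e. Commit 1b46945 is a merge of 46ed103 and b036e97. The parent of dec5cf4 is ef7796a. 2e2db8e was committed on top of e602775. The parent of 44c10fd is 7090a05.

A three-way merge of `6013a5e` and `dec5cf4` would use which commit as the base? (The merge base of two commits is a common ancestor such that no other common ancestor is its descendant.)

be366a5

Ancestors of 6013a5e: {2e2db8e, 44c10fd, 5f9905e, 6013a5e, 7090a05, 7fb363d, be366a5, d1b19fc, e602775, ed9abbc}.
Ancestors of dec5cf4: {0ae3c26, 2e2db8e, 5f9905e, 7fb363d, 9523ae6, be366a5, d1b19fc, dec5cf4, e602775, ed9abbc, eeb5be8, ef7796a}.
Common ancestors: {2e2db8e, 5f9905e, 7fb363d, be366a5, d1b19fc, e602775, ed9abbc}.
Among these, be366a5 is not an ancestor of any other common ancestor — it is the merge base.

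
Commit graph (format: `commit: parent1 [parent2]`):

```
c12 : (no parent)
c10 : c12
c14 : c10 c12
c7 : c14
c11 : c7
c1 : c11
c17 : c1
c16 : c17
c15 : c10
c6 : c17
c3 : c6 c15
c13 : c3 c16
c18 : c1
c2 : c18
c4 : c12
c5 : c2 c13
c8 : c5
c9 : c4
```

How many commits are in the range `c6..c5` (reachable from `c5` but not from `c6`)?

7

Reachable from c5: {c1, c10, c11, c12, c13, c14, c15, c16, c17, c18, c2, c3, c5, c6, c7}.
Reachable from c6: {c1, c10, c11, c12, c14, c17, c6, c7}.
In c5's history but not c6's: {c13, c15, c16, c18, c2, c3, c5} — 7 commits.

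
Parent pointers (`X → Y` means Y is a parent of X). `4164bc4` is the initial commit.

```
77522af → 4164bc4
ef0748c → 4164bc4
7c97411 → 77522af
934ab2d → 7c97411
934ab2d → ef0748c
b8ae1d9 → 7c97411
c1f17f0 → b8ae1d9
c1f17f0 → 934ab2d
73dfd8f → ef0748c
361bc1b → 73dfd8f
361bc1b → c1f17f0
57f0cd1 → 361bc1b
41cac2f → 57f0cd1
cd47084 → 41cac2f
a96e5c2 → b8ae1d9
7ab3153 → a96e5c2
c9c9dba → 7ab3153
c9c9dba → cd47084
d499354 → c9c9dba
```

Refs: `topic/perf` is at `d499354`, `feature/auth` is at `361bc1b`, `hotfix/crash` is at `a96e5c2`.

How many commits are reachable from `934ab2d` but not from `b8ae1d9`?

Reachable from 934ab2d: {4164bc4, 77522af, 7c97411, 934ab2d, ef0748c}.
Reachable from b8ae1d9: {4164bc4, 77522af, 7c97411, b8ae1d9}.
In 934ab2d's history but not b8ae1d9's: {934ab2d, ef0748c} — 2 commits.

2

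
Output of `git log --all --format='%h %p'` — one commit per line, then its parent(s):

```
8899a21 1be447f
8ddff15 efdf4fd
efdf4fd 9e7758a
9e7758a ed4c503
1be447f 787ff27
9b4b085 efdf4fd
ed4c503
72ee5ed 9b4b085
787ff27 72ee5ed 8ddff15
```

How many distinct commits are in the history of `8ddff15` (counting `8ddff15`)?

4

Walking parent pointers from 8ddff15: reachable set = {8ddff15, 9e7758a, ed4c503, efdf4fd}.
That is 4 commits.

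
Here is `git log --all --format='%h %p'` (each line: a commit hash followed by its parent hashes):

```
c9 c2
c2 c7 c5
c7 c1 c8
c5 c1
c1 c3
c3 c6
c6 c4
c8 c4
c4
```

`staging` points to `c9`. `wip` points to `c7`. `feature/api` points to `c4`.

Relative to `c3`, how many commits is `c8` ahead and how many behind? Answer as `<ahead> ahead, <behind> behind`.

1 ahead, 2 behind

Reachable from c8: {c4, c8}.
Reachable from c3: {c3, c4, c6}.
Only in c8's history (ahead): {c8} — 1.
Only in c3's history (behind): {c3, c6} — 2.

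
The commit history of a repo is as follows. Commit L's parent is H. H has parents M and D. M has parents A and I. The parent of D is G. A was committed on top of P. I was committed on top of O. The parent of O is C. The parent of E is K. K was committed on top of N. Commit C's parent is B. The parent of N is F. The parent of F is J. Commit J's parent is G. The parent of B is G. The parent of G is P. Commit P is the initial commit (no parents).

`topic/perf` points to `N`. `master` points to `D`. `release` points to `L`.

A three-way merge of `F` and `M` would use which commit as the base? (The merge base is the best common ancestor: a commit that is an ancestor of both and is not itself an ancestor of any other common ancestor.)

Ancestors of F: {F, G, J, P}.
Ancestors of M: {A, B, C, G, I, M, O, P}.
Common ancestors: {G, P}.
Among these, G is not an ancestor of any other common ancestor — it is the merge base.

G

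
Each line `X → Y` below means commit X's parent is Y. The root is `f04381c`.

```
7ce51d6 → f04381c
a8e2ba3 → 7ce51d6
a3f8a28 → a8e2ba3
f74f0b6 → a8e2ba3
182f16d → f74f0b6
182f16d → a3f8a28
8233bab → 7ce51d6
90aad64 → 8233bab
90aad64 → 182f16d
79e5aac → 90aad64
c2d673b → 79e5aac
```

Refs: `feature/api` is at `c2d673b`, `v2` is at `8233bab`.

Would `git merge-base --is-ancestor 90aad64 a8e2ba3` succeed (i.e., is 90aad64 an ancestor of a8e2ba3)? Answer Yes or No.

Ancestors of a8e2ba3: {7ce51d6, a8e2ba3, f04381c}.
90aad64 is not in that set, so it is not an ancestor of a8e2ba3.

No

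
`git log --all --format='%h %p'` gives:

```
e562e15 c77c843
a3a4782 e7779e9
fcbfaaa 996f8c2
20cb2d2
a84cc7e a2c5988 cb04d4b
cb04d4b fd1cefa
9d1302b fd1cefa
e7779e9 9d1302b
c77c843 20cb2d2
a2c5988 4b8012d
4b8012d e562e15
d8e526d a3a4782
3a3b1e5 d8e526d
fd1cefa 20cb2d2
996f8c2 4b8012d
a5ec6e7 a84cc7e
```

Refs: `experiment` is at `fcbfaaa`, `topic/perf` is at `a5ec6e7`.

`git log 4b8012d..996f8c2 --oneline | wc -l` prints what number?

Reachable from 996f8c2: {20cb2d2, 4b8012d, 996f8c2, c77c843, e562e15}.
Reachable from 4b8012d: {20cb2d2, 4b8012d, c77c843, e562e15}.
In 996f8c2's history but not 4b8012d's: {996f8c2} — 1 commit.

1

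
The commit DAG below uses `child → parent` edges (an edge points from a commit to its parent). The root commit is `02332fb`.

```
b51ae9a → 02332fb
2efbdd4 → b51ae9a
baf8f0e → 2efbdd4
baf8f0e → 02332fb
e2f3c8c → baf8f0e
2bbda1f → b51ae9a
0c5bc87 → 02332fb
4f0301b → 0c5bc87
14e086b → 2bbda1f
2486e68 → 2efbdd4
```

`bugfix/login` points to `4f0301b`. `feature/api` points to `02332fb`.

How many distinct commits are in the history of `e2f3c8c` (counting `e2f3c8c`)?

5

Walking parent pointers from e2f3c8c: reachable set = {02332fb, 2efbdd4, b51ae9a, baf8f0e, e2f3c8c}.
That is 5 commits.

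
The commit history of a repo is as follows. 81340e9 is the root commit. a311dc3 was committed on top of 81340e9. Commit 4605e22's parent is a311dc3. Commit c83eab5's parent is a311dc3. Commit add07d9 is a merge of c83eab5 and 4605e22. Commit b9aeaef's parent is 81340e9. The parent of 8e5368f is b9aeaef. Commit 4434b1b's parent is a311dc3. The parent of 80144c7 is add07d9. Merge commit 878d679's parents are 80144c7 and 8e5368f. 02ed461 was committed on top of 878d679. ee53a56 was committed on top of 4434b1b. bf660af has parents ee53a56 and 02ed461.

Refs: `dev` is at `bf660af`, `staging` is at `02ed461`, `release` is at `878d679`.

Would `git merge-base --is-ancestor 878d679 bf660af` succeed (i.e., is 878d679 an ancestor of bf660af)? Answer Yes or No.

Ancestors of bf660af (commits reachable by following parents): {02ed461, 4434b1b, 4605e22, 80144c7, 81340e9, 878d679, 8e5368f, a311dc3, add07d9, b9aeaef, bf660af, c83eab5, ee53a56}.
878d679 is in that set, so it is an ancestor of bf660af.

Yes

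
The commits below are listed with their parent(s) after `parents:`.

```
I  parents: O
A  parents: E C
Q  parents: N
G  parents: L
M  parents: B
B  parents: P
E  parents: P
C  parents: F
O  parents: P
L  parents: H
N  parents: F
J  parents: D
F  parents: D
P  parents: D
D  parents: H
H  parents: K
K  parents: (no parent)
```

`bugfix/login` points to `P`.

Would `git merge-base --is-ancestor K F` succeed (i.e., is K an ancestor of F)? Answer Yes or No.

Ancestors of F (commits reachable by following parents): {D, F, H, K}.
K is in that set, so it is an ancestor of F.

Yes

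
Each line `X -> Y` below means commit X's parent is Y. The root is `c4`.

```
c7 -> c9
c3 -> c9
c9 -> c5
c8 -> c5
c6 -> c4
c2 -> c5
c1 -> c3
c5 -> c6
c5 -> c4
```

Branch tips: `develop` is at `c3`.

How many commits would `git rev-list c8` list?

Walking parent pointers from c8: reachable set = {c4, c5, c6, c8}.
That is 4 commits.

4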